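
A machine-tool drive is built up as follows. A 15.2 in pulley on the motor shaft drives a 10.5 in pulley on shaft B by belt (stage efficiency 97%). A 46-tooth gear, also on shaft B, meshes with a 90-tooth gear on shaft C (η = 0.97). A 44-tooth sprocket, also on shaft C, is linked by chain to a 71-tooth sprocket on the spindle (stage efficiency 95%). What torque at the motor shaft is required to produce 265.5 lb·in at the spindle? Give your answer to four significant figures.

Overall ratio R = 0.69079 × 1.9565 × 1.6136 = 2.1809; overall efficiency η = 0.97 × 0.97 × 0.95 = 0.8939.
Input torque = output torque / (R × η) = 265.5 / (2.1809 × 0.8939) = 136.2 lb·in.

136.2 lb·in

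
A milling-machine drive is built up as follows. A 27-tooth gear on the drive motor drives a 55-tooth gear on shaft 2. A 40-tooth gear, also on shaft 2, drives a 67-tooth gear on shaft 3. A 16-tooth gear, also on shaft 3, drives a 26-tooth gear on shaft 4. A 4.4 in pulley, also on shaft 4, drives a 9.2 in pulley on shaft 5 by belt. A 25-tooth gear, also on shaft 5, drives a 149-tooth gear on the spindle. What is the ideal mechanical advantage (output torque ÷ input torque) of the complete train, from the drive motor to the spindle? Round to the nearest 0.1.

69.1

Each stage contributes driven/driver: gear mesh 55/27 = 2.037, gear mesh 67/40 = 1.675, gear mesh 26/16 = 1.625, belt 9.2/4.4 = 2.0909, gear mesh 149/25 = 5.96.
Overall: 2.037 × 1.675 × 1.625 × 2.0909 × 5.96 = 69.095.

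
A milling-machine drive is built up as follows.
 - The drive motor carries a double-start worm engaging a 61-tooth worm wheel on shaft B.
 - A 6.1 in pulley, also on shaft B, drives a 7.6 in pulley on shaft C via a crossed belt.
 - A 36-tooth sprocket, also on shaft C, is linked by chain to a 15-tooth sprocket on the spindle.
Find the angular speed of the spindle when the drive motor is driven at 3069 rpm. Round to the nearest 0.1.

the drive motor → shaft B (worm, 61/2): 3069 ÷ 30.5 = 100.62 rpm
shaft B → shaft C (belt, 7.6/6.1): 100.62 ÷ 1.2459 = 80.763 rpm
shaft C → the spindle (chain, 15/36): 80.763 ÷ 0.41667 = 193.83 rpm

193.8 rpm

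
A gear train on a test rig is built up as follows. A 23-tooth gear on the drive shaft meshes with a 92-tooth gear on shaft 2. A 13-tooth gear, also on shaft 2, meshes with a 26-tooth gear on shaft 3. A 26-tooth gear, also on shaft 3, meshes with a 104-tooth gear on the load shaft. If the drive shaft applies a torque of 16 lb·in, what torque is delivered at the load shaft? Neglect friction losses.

After the gear mesh (92/23): 16 × 4 = 64 lb·in
After the gear mesh (26/13): 64 × 2 = 128 lb·in
After the gear mesh (104/26): 128 × 4 = 512 lb·in

512 lb·in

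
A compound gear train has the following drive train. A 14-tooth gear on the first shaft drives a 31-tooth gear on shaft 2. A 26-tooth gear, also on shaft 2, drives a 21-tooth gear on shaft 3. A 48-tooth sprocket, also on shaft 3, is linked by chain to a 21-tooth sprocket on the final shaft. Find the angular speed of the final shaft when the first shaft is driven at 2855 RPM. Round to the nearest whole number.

the first shaft → shaft 2 (gear mesh, 31/14): 2855 ÷ 2.2143 = 1289.4 RPM
shaft 2 → shaft 3 (gear mesh, 21/26): 1289.4 ÷ 0.80769 = 1596.3 RPM
shaft 3 → the final shaft (chain, 21/48): 1596.3 ÷ 0.4375 = 3648.8 RPM

3649 RPM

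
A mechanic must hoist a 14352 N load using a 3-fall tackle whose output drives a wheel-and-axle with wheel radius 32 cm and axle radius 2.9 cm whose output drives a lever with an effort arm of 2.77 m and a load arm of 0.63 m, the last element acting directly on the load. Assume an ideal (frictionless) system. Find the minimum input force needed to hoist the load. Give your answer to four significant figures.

98.61 N

Block-and-tackle MA = number of supporting rope parts = 3.
Wheel-and-axle MA = R/r = 32/2.9 = 11.034.
Lever MA = effort arm / load arm = 2.77/0.63 = 4.3968.
Combined ideal MA = 3 × 11.034 × 4.3968 = 145.55.
Effort = load / MA = 14352 / 145.55 = 98.605 N.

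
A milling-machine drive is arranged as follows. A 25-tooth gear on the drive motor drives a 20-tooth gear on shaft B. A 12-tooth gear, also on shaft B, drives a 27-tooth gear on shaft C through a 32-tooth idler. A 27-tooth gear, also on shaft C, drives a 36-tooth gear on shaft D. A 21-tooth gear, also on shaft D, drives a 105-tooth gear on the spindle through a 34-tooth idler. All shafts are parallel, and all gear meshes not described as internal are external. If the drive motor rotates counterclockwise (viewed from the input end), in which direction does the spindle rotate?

counterclockwise

the drive motor → shaft B: external mesh, 1 reversal → CW.
shaft B → shaft C: driver → idler → driven is 2 external meshes, 2 reversals → CW.
shaft C → shaft D: external mesh, 1 reversal → CCW.
shaft D → the spindle: driver → idler → driven is 2 external meshes, 2 reversals → CCW.
6 reversals in total — an even number — so the spindle turns the same way as the drive motor.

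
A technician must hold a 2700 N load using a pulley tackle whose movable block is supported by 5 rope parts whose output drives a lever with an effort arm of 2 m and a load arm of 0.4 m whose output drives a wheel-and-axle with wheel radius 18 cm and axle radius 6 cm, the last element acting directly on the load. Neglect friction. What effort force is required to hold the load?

36 N

Block-and-tackle MA = number of supporting rope parts = 5.
Lever MA = effort arm / load arm = 2/0.4 = 5.
Wheel-and-axle MA = R/r = 18/6 = 3.
Combined ideal MA = 5 × 5 × 3 = 75.
Effort = load / MA = 2700 / 75 = 36 N.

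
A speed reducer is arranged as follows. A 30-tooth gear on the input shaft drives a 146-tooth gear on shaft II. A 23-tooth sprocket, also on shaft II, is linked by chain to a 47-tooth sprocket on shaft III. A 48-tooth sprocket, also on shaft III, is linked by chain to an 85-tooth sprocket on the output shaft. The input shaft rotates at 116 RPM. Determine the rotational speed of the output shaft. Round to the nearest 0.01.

6.59 RPM

Gear mesh: ratio = 146/30 = 4.8667, so shaft II turns at 116 / 4.8667 = 23.836 RPM.
Chain: ratio = 47/23 = 2.0435, so shaft III turns at 23.836 / 2.0435 = 11.664 RPM.
Chain: ratio = 85/48 = 1.7708, so the output shaft turns at 11.664 / 1.7708 = 6.5869 RPM.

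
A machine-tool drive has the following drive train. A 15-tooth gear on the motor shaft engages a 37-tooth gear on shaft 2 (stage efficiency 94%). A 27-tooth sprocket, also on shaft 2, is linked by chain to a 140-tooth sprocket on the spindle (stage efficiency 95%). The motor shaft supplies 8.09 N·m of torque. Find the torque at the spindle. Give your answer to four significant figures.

gear mesh 37/15 = 2.4667 → τ = 8.09·2.4667·0.94 = 18.758 N·m
chain 140/27 = 5.1852 → τ = 18.758·5.1852·0.95 = 92.401 N·m

92.40 N·m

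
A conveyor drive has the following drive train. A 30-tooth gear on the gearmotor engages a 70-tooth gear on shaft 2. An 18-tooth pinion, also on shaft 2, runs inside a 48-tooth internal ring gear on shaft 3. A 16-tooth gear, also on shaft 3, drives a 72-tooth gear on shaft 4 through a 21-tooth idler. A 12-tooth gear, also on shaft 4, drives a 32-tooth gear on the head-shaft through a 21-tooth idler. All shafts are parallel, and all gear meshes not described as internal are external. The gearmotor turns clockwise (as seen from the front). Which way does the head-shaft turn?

anticlockwise

the gearmotor → shaft 2: external mesh, 1 reversal → CCW.
shaft 2 → shaft 3: internal mesh, same direction → CCW.
shaft 3 → shaft 4: driver → idler → driven is 2 external meshes, 2 reversals → CCW.
shaft 4 → the head-shaft: driver → idler → driven is 2 external meshes, 2 reversals → CCW.
5 reversals in total — an odd number — so the head-shaft turns opposite to the gearmotor.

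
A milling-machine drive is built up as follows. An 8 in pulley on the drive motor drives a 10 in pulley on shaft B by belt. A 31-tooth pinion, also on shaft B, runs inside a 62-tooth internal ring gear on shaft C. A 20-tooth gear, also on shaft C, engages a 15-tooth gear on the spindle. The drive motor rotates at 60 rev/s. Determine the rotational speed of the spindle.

belt 10/8 = 1.25 → 60/1.25 = 48 rev/s
internal gear 62/31 = 2 → 48/2 = 24 rev/s
gear mesh 15/20 = 0.75 → 24/0.75 = 32 rev/s

32 rev/s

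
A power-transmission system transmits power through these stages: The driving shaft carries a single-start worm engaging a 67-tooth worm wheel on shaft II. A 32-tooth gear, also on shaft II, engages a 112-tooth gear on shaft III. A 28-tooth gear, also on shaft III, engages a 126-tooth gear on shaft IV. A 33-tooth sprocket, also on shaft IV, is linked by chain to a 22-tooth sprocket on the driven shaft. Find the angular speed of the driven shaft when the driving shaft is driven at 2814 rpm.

4 rpm

worm 67/1 = 67 → 2814/67 = 42 rpm
gear mesh 112/32 = 3.5 → 42/3.5 = 12 rpm
gear mesh 126/28 = 4.5 → 12/4.5 = 2.6667 rpm
chain 22/33 = 0.66667 → 2.6667/0.66667 = 4 rpm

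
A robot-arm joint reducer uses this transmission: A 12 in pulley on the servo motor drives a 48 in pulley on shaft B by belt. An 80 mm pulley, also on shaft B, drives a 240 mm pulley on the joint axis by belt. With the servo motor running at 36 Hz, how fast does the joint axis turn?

belt 48/12 = 4 → 36/4 = 9 Hz
belt 240/80 = 3 → 9/3 = 3 Hz

3 Hz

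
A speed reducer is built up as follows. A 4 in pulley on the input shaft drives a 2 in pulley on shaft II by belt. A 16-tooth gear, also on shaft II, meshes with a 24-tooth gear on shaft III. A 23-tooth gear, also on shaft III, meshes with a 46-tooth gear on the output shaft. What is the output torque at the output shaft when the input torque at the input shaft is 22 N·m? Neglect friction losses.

33 N·m

belt 2/4 = 0.5 → τ = 22·0.5 = 11 N·m
gear mesh 24/16 = 1.5 → τ = 11·1.5 = 16.5 N·m
gear mesh 46/23 = 2 → τ = 16.5·2 = 33 N·m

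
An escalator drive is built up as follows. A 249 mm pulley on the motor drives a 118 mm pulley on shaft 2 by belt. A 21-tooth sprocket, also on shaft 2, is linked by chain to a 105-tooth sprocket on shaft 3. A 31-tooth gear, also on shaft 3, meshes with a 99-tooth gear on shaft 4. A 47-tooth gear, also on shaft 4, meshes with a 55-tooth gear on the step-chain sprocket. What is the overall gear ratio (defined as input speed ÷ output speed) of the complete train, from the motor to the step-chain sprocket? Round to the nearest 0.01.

8.86

Each stage contributes driven/driver: belt 118/249 = 0.4739, chain 105/21 = 5, gear mesh 99/31 = 3.1935, gear mesh 55/47 = 1.1702.
Overall: 0.4739 × 5 × 3.1935 × 1.1702 = 8.855.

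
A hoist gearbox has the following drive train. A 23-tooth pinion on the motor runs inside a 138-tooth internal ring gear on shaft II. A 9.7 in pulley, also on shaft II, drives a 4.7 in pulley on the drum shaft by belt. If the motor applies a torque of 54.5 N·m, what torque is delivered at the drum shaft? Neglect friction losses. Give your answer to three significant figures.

After the internal gear (138/23): 54.5 × 6 = 327 N·m
After the belt (4.7/9.7): 327 × 0.48454 = 158.44 N·m

158 N·m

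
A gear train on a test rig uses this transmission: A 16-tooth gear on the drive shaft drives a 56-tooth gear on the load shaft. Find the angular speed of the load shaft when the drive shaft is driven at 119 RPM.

34 RPM

the drive shaft → the load shaft (gear mesh, 56/16): 119 ÷ 3.5 = 34 RPM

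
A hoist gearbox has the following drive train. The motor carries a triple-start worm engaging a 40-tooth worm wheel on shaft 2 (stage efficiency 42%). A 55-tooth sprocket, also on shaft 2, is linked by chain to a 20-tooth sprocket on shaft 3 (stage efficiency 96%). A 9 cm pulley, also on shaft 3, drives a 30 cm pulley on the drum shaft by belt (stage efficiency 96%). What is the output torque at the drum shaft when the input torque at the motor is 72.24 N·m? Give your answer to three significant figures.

worm 40/3 = 13.333 → τ = 72.24·13.333·0.42 = 404.54 N·m
chain 20/55 = 0.36364 → τ = 404.54·0.36364·0.96 = 141.22 N·m
belt 30/9 = 3.3333 → τ = 141.22·3.3333·0.96 = 451.91 N·m

452 N·m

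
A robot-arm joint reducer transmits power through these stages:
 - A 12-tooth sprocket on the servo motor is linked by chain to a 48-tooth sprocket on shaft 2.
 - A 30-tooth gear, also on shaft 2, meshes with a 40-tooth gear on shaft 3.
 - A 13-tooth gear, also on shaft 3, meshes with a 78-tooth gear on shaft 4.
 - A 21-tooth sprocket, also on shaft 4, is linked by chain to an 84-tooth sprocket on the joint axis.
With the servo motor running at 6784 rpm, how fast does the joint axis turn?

chain 48/12 = 4 → 6784/4 = 1696 rpm
gear mesh 40/30 = 1.3333 → 1696/1.3333 = 1272 rpm
gear mesh 78/13 = 6 → 1272/6 = 212 rpm
chain 84/21 = 4 → 212/4 = 53 rpm

53 rpm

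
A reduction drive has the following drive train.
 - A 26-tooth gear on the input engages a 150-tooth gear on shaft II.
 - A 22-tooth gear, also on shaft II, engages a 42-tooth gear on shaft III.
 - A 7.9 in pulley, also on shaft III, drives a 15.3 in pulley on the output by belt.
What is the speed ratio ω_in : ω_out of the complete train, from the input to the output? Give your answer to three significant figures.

Each stage contributes driven/driver: gear mesh 150/26 = 5.7692, gear mesh 42/22 = 1.9091, belt 15.3/7.9 = 1.9367.
Overall: 5.7692 × 1.9091 × 1.9367 = 21.331.

21.3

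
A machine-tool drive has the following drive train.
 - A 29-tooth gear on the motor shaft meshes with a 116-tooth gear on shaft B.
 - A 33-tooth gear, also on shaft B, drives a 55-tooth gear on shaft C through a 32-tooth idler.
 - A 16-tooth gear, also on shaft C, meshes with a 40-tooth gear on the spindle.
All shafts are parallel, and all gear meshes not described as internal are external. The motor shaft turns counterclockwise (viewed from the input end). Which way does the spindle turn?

counterclockwise

the motor shaft → shaft B: external mesh, 1 reversal → CW.
shaft B → shaft C: driver → idler → driven is 2 external meshes, 2 reversals → CW.
shaft C → the spindle: external mesh, 1 reversal → CCW.
4 reversals in total — an even number — so the spindle turns the same way as the motor shaft.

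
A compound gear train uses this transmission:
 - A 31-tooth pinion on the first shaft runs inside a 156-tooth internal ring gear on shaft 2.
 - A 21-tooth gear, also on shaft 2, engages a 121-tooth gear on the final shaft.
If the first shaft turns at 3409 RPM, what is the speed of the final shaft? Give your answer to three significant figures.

118 RPM

the first shaft → shaft 2 (internal gear, 156/31): 3409 ÷ 5.0323 = 677.43 RPM
shaft 2 → the final shaft (gear mesh, 121/21): 677.43 ÷ 5.7619 = 117.57 RPM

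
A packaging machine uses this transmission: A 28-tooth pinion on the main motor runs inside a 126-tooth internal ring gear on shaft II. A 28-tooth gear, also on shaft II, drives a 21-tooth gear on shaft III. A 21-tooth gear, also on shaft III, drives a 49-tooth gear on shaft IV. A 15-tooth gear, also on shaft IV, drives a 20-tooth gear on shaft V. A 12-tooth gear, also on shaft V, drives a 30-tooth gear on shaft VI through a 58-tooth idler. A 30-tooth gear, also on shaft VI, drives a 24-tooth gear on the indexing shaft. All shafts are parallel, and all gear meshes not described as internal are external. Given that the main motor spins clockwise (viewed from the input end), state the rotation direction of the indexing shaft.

clockwise

the main motor → shaft II: internal mesh, same direction → CW.
shaft II → shaft III: external mesh, 1 reversal → CCW.
shaft III → shaft IV: external mesh, 1 reversal → CW.
shaft IV → shaft V: external mesh, 1 reversal → CCW.
shaft V → shaft VI: driver → idler → driven is 2 external meshes, 2 reversals → CCW.
shaft VI → the indexing shaft: external mesh, 1 reversal → CW.
6 reversals in total — an even number — so the indexing shaft turns the same way as the main motor.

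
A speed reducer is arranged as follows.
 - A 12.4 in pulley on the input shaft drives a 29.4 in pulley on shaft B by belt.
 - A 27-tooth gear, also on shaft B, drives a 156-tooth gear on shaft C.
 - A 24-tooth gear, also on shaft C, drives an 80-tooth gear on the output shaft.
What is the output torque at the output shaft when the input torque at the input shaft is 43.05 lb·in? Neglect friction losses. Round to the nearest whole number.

1966 lb·in

After the belt (29.4/12.4): 43.05 × 2.371 = 102.07 lb·in
After the gear mesh (156/27): 102.07 × 5.7778 = 589.74 lb·in
After the gear mesh (80/24): 589.74 × 3.3333 = 1965.8 lb·in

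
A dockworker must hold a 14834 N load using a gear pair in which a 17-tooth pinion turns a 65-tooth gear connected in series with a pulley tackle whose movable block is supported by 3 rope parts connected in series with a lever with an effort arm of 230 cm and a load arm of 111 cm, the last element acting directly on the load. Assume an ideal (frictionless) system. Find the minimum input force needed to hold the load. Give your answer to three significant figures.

Gear pair MA = 65/17 = 3.8235.
Block-and-tackle MA = number of supporting rope parts = 3.
Lever MA = effort arm / load arm = 230/111 = 2.0721.
Combined ideal MA = 3.8235 × 3 × 2.0721 = 23.768.
Effort = load / MA = 14834 / 23.768 = 624.12 N.

624 N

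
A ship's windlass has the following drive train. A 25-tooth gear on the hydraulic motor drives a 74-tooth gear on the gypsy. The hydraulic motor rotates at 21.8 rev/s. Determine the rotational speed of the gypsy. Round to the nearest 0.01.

Gear mesh: ratio = 74/25 = 2.96, so the gypsy turns at 21.8 / 2.96 = 7.3649 rev/s.

7.36 rev/s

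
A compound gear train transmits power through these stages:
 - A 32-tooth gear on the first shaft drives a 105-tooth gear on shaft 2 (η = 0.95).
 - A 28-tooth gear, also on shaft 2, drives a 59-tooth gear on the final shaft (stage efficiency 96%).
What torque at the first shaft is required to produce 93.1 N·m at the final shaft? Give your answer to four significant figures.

14.76 N·m

Overall ratio R = 3.2812 × 2.1071 = 6.9141; overall efficiency η = 0.95 × 0.96 = 0.9120.
Input torque = output torque / (R × η) = 93.1 / (6.9141 × 0.9120) = 14.765 N·m.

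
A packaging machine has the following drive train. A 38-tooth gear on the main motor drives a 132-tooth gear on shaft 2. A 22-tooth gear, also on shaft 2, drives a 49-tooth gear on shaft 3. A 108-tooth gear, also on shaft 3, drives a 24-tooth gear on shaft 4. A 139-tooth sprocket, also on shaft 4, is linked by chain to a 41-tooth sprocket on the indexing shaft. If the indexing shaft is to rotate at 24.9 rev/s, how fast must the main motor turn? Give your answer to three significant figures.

12.6 rev/s

Overall ratio R = 3.4737 × 2.2273 × 0.22222 × 0.29496 = 0.50713.
Required input speed = output speed × R = 24.9 × 0.50713 = 12.628 rev/s.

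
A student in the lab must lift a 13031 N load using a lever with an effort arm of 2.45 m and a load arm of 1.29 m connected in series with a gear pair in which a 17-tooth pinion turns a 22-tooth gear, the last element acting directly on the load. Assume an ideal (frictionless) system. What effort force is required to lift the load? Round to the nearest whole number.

Lever MA = effort arm / load arm = 2.45/1.29 = 1.8992.
Gear pair MA = 22/17 = 1.2941.
Combined ideal MA = 1.8992 × 1.2941 = 2.4578.
Effort = load / MA = 13031 / 2.4578 = 5301.9 N.

5302 N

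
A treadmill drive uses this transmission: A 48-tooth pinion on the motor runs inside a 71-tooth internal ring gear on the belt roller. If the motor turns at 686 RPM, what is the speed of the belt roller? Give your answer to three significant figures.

Internal gear: ratio = 71/48 = 1.4792, so the belt roller turns at 686 / 1.4792 = 463.77 RPM.

464 RPM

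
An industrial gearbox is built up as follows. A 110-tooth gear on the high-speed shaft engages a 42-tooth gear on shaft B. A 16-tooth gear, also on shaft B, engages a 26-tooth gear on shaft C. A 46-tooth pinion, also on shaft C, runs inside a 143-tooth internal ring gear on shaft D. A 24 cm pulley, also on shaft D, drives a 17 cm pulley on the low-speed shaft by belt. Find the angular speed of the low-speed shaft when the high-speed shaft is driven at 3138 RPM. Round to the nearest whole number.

2297 RPM

Gear mesh: ratio = 42/110 = 0.38182, so shaft B turns at 3138 / 0.38182 = 8218.6 RPM.
Gear mesh: ratio = 26/16 = 1.625, so shaft C turns at 8218.6 / 1.625 = 5057.6 RPM.
Internal gear: ratio = 143/46 = 3.1087, so shaft D turns at 5057.6 / 3.1087 = 1626.9 RPM.
Belt: ratio = 17/24 = 0.70833, so the low-speed shaft turns at 1626.9 / 0.70833 = 2296.8 RPM.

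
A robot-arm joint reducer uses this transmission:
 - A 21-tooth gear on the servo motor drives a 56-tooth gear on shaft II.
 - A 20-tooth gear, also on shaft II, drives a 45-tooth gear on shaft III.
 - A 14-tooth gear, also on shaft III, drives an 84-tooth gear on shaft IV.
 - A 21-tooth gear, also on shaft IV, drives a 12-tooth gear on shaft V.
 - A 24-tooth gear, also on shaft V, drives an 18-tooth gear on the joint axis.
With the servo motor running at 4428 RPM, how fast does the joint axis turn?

287 RPM

gear mesh 56/21 = 2.6667 → 4428/2.6667 = 1660.5 RPM
gear mesh 45/20 = 2.25 → 1660.5/2.25 = 738 RPM
gear mesh 84/14 = 6 → 738/6 = 123 RPM
gear mesh 12/21 = 0.57143 → 123/0.57143 = 215.25 RPM
gear mesh 18/24 = 0.75 → 215.25/0.75 = 287 RPM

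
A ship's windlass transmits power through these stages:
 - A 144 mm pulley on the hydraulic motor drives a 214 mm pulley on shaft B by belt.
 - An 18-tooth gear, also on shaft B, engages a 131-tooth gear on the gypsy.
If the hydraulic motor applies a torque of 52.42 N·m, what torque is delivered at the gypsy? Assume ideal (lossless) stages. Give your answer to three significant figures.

Belt: ratio = 214/144 = 1.4861; torque at shaft B = 52.42 × 1.4861 = 77.902 N·m.
Gear mesh: ratio = 131/18 = 7.2778; torque at the gypsy = 77.902 × 7.2778 = 566.95 N·m.

567 N·m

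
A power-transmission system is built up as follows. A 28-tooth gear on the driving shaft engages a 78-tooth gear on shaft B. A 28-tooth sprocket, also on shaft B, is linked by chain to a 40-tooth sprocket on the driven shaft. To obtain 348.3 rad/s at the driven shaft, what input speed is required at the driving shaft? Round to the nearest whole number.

Overall ratio R = 2.7857 × 1.4286 = 3.9796.
Required input speed = output speed × R = 348.3 × 3.9796 = 1386.1 rad/s.

1386 rad/s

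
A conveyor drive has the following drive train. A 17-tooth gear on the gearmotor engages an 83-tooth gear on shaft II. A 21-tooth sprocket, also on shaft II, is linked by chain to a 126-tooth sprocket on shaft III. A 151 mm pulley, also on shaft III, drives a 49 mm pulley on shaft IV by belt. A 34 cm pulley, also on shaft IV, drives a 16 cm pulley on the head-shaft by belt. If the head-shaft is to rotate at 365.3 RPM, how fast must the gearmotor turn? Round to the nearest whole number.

Overall ratio R = 4.8824 × 6 × 0.3245 × 0.47059 = 4.4734.
Required input speed = output speed × R = 365.3 × 4.4734 = 1634.1 RPM.

1634 RPM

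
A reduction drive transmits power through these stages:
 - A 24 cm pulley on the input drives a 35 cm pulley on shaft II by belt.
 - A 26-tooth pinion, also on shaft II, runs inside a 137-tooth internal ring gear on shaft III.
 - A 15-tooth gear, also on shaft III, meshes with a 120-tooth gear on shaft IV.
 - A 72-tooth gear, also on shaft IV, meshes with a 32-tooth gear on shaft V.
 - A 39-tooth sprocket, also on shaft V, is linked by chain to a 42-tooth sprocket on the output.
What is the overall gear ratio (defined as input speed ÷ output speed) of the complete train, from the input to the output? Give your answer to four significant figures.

29.42

Each stage contributes driven/driver: belt 35/24 = 1.4583, internal gear 137/26 = 5.2692, gear mesh 120/15 = 8, gear mesh 32/72 = 0.44444, chain 42/39 = 1.0769.
Overall: 1.4583 × 5.2692 × 8 × 0.44444 × 1.0769 = 29.424.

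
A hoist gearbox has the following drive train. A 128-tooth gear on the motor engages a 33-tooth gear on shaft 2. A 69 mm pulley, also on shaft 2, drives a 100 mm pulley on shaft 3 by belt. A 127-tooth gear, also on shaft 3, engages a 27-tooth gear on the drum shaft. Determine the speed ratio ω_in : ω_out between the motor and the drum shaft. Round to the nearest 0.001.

Each stage contributes driven/driver: gear mesh 33/128 = 0.25781, belt 100/69 = 1.4493, gear mesh 27/127 = 0.2126.
Overall: 0.25781 × 1.4493 × 0.2126 = 0.079436.

0.079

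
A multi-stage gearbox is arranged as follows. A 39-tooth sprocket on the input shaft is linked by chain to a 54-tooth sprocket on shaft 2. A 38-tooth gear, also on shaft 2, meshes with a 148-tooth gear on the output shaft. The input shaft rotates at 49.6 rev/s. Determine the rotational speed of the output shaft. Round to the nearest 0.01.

9.20 rev/s

the input shaft → shaft 2 (chain, 54/39): 49.6 ÷ 1.3846 = 35.822 rev/s
shaft 2 → the output shaft (gear mesh, 148/38): 35.822 ÷ 3.8947 = 9.1976 rev/s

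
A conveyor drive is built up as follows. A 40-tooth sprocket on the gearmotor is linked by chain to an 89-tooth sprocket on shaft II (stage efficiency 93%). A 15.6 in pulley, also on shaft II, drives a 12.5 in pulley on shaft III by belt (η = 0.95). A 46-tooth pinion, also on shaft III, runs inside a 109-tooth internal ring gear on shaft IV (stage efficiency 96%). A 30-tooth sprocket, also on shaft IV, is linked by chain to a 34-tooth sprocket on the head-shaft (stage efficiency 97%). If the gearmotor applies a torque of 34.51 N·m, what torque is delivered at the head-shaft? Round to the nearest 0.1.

chain 89/40 = 2.225 → τ = 34.51·2.225·0.93 = 71.41 N·m
belt 12.5/15.6 = 0.80128 → τ = 71.41·0.80128·0.95 = 54.358 N·m
internal gear 109/46 = 2.3696 → τ = 54.358·2.3696·0.96 = 123.65 N·m
chain 34/30 = 1.1333 → τ = 123.65·1.1333·0.97 = 135.94 N·m

135.9 N·m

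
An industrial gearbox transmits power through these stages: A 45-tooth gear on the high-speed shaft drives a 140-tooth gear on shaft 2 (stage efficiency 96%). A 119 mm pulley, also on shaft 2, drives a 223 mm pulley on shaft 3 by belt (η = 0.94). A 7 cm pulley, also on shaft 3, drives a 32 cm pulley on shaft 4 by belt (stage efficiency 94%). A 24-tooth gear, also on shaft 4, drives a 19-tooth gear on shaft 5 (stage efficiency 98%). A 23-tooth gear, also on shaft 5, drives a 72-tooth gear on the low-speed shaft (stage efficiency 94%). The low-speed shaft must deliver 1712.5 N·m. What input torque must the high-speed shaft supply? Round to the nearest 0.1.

33.2 N·m

Overall ratio R = 3.1111 × 1.8739 × 4.5714 × 0.79167 × 3.1304 = 66.05; overall efficiency η = 0.96 × 0.94 × 0.94 × 0.98 × 0.94 = 0.7814.
Input torque = output torque / (R × η) = 1712.5 / (66.05 × 0.7814) = 33.18 N·m.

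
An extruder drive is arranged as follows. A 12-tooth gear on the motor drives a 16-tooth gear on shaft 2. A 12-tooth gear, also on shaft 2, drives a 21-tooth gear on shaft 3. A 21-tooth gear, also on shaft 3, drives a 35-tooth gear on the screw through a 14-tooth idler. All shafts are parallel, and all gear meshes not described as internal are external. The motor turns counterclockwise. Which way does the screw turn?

the motor → shaft 2: external mesh, 1 reversal → CW.
shaft 2 → shaft 3: external mesh, 1 reversal → CCW.
shaft 3 → the screw: driver → idler → driven is 2 external meshes, 2 reversals → CCW.
4 reversals in total — an even number — so the screw turns the same way as the motor.

counterclockwise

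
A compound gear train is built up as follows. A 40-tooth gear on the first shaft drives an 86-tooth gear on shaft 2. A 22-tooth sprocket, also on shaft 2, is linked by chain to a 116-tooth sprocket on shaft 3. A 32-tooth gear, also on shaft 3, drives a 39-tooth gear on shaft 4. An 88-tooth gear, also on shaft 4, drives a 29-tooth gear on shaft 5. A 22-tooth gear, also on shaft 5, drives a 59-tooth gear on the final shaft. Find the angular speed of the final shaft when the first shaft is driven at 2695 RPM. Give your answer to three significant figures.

221 RPM

the first shaft → shaft 2 (gear mesh, 86/40): 2695 ÷ 2.15 = 1253.5 RPM
shaft 2 → shaft 3 (chain, 116/22): 1253.5 ÷ 5.2727 = 237.73 RPM
shaft 3 → shaft 4 (gear mesh, 39/32): 237.73 ÷ 1.2188 = 195.06 RPM
shaft 4 → shaft 5 (gear mesh, 29/88): 195.06 ÷ 0.32955 = 591.91 RPM
shaft 5 → the final shaft (gear mesh, 59/22): 591.91 ÷ 2.6818 = 220.71 RPM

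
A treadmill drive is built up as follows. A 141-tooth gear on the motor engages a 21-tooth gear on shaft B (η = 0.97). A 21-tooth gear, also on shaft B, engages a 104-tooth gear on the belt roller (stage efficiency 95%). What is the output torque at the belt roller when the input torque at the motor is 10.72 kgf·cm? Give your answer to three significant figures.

gear mesh 21/141 = 0.14894 → τ = 10.72·0.14894·0.97 = 1.5487 kgf·cm
gear mesh 104/21 = 4.9524 → τ = 1.5487·4.9524·0.95 = 7.2863 kgf·cm

7.29 kgf·cm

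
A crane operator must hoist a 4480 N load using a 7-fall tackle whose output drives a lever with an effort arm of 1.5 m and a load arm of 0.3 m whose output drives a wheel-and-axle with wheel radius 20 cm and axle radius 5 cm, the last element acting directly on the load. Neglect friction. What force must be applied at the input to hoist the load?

Block-and-tackle MA = number of supporting rope parts = 7.
Lever MA = effort arm / load arm = 1.5/0.3 = 5.
Wheel-and-axle MA = R/r = 20/5 = 4.
Combined ideal MA = 7 × 5 × 4 = 140.
Effort = load / MA = 4480 / 140 = 32 N.

32 N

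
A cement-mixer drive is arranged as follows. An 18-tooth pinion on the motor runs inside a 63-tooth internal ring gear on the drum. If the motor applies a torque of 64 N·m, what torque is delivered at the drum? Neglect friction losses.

internal gear 63/18 = 3.5 → τ = 64·3.5 = 224 N·m

224 N·m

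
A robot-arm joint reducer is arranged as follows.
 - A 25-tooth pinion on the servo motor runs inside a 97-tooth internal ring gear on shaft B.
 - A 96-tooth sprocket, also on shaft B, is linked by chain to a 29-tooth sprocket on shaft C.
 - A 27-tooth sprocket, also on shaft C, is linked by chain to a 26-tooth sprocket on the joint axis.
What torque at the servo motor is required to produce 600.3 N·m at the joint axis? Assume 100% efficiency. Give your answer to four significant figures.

531.9 N·m

Overall ratio R = 3.88 × 0.30208 × 0.96296 = 1.1287.
Input torque = output torque / R = 600.3 / 1.1287 = 531.86 N·m.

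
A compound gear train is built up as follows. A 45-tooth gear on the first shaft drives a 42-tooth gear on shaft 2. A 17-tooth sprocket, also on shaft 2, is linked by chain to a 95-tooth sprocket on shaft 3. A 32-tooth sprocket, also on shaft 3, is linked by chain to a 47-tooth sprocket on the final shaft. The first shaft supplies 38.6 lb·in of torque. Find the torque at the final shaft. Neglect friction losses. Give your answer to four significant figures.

295.7 lb·in

After the gear mesh (42/45): 38.6 × 0.93333 = 36.027 lb·in
After the chain (95/17): 36.027 × 5.5882 = 201.33 lb·in
After the chain (47/32): 201.33 × 1.4688 = 295.7 lb·in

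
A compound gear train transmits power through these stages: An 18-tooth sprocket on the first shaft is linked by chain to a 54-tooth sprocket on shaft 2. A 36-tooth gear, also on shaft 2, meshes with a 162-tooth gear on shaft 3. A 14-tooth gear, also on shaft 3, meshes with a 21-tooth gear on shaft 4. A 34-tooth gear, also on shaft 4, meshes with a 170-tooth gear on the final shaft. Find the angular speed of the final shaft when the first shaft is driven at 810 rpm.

8 rpm

chain 54/18 = 3 → 810/3 = 270 rpm
gear mesh 162/36 = 4.5 → 270/4.5 = 60 rpm
gear mesh 21/14 = 1.5 → 60/1.5 = 40 rpm
gear mesh 170/34 = 5 → 40/5 = 8 rpm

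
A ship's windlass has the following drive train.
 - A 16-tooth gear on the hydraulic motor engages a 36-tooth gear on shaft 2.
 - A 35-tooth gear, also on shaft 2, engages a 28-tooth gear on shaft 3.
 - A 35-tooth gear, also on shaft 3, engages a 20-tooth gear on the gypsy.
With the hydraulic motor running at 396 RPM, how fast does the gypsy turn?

gear mesh 36/16 = 2.25 → 396/2.25 = 176 RPM
gear mesh 28/35 = 0.8 → 176/0.8 = 220 RPM
gear mesh 20/35 = 0.57143 → 220/0.57143 = 385 RPM

385 RPM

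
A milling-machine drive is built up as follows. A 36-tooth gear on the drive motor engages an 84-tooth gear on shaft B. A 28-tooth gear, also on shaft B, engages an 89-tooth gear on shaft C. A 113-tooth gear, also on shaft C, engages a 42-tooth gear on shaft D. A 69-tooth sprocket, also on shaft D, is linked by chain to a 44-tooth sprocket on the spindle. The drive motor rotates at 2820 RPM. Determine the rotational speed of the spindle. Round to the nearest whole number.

1604 RPM

Gear mesh: ratio = 84/36 = 2.3333, so shaft B turns at 2820 / 2.3333 = 1208.6 RPM.
Gear mesh: ratio = 89/28 = 3.1786, so shaft C turns at 1208.6 / 3.1786 = 380.22 RPM.
Gear mesh: ratio = 42/113 = 0.37168, so shaft D turns at 380.22 / 0.37168 = 1023 RPM.
Chain: ratio = 44/69 = 0.63768, so the spindle turns at 1023 / 0.63768 = 1604.2 RPM.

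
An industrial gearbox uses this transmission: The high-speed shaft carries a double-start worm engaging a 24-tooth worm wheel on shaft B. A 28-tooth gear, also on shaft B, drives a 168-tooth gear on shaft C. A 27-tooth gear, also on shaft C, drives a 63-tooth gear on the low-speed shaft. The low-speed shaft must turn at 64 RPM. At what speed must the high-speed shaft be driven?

Overall ratio R = 12 × 6 × 2.3333 = 168.
Required input speed = output speed × R = 64 × 168 = 10752 RPM.

10752 RPM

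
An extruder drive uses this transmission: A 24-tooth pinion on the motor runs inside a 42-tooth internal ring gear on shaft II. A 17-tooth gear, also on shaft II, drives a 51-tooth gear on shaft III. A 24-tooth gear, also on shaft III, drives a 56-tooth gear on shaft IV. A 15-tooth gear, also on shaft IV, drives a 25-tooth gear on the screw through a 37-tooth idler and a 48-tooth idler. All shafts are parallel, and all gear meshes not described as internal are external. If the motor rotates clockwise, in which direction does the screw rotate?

anticlockwise

the motor → shaft II: internal mesh, same direction → CW.
shaft II → shaft III: external mesh, 1 reversal → CCW.
shaft III → shaft IV: external mesh, 1 reversal → CW.
shaft IV → the screw: driver → idler → idler → driven is 3 external meshes, 3 reversals → CCW.
5 reversals in total — an odd number — so the screw turns opposite to the motor.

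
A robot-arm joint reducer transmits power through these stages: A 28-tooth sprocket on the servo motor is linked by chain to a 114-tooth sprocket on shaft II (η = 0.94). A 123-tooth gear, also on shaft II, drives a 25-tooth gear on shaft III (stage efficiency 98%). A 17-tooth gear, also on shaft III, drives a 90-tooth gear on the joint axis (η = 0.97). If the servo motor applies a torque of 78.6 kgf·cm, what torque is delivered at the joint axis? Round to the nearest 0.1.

Chain: ratio = 114/28 = 4.0714; torque at shaft II = 78.6 × 4.0714 × 0.94 = 300.81 kgf·cm.
Gear mesh: ratio = 25/123 = 0.20325; torque at shaft III = 300.81 × 0.20325 × 0.98 = 59.918 kgf·cm.
Gear mesh: ratio = 90/17 = 5.2941; torque at the joint axis = 59.918 × 5.2941 × 0.97 = 307.7 kgf·cm.

307.7 kgf·cm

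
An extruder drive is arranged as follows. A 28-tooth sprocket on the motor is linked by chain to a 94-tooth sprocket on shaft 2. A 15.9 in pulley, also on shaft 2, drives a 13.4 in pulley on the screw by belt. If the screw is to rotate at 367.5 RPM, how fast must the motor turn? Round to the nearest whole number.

1040 RPM

Overall ratio R = 3.3571 × 0.84277 = 2.8293.
Required input speed = output speed × R = 367.5 × 2.8293 = 1039.8 RPM.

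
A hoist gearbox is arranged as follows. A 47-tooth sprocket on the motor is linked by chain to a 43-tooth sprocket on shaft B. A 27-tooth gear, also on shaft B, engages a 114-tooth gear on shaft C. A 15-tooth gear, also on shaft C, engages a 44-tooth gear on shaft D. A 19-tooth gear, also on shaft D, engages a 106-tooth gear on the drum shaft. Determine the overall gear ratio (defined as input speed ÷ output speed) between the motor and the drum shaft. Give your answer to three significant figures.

63.2

Each stage contributes driven/driver: chain 43/47 = 0.91489, gear mesh 114/27 = 4.2222, gear mesh 44/15 = 2.9333, gear mesh 106/19 = 5.5789.
Overall: 0.91489 × 4.2222 × 2.9333 × 5.5789 = 63.216.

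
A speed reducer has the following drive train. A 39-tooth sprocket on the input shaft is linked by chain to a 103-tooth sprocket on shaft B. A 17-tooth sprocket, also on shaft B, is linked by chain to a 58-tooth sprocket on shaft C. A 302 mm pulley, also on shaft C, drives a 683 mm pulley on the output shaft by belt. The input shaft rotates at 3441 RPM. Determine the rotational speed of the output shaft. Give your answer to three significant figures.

Chain: ratio = 103/39 = 2.641, so shaft B turns at 3441 / 2.641 = 1302.9 RPM.
Chain: ratio = 58/17 = 3.4118, so shaft C turns at 1302.9 / 3.4118 = 381.89 RPM.
Belt: ratio = 683/302 = 2.2616, so the output shaft turns at 381.89 / 2.2616 = 168.86 RPM.

169 RPM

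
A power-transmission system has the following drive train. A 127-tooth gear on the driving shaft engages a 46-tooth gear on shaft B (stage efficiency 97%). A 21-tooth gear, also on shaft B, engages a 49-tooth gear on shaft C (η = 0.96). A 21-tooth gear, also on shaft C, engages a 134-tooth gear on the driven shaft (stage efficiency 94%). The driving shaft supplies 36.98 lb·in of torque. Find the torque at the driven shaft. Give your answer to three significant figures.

175 lb·in

gear mesh 46/127 = 0.3622 → τ = 36.98·0.3622·0.97 = 12.993 lb·in
gear mesh 49/21 = 2.3333 → τ = 12.993·2.3333·0.96 = 29.103 lb·in
gear mesh 134/21 = 6.381 → τ = 29.103·6.381·0.94 = 174.56 lb·in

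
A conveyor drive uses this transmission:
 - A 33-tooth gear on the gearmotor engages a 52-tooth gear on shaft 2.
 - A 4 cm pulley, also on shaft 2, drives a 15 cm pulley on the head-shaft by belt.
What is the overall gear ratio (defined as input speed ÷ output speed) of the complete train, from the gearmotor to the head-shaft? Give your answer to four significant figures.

5.909

Each stage contributes driven/driver: gear mesh 52/33 = 1.5758, belt 15/4 = 3.75.
Overall: 1.5758 × 3.75 = 5.9091.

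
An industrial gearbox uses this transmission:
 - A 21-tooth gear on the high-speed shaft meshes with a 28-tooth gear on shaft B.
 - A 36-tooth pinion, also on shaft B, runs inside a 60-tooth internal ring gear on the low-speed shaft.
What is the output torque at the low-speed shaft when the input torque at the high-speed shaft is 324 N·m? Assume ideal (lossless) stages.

720 N·m

gear mesh 28/21 = 1.3333 → τ = 324·1.3333 = 432 N·m
internal gear 60/36 = 1.6667 → τ = 432·1.6667 = 720 N·m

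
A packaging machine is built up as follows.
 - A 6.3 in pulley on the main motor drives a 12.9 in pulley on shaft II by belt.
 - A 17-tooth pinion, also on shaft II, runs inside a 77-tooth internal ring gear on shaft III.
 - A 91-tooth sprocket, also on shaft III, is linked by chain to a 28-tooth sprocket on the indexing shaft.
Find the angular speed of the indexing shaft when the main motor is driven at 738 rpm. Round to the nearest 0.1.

belt 12.9/6.3 = 2.0476 → 738/2.0476 = 360.42 rpm
internal gear 77/17 = 4.5294 → 360.42/4.5294 = 79.573 rpm
chain 28/91 = 0.30769 → 79.573/0.30769 = 258.61 rpm

258.6 rpm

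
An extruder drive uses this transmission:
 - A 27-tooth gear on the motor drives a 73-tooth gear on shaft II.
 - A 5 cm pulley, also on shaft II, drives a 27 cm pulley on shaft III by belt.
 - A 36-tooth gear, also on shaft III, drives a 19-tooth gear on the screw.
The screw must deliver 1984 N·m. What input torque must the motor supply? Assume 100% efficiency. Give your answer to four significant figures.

Overall ratio R = 2.7037 × 5.4 × 0.52778 = 7.7056.
Input torque = output torque / R = 1984 / 7.7056 = 257.48 N·m.

257.5 N·m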